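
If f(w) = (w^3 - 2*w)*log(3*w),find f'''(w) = (6*w^2*log(w) + 6*w^2*log(3) + 11*w^2 + 2)/w^2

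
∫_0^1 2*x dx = 1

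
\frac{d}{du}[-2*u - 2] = -2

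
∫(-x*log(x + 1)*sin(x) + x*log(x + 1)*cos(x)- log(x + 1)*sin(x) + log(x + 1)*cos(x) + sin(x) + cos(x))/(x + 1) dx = sqrt(2)*log(x + 1)*sin(x + pi/4) + C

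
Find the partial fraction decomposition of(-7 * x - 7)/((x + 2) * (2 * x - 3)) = -5/(2*x - 3) - 1/(x + 2)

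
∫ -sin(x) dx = cos(x) + C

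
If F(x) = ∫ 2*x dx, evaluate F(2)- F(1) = 3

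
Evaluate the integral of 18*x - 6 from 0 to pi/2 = -1 + (-1 + 3*pi/2)^2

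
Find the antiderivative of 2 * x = x^2 + C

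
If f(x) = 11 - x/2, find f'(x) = -1/2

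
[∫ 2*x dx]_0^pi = pi^2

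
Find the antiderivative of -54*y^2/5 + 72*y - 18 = -18*y^3/5 + 36*y^2 - 18*y + C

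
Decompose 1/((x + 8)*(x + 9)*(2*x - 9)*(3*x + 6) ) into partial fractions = 8/(26325*(2*x - 9)) - 1/(567*(x + 9)) + 1/(450*(x + 8)) - 1/(1638*(x + 2))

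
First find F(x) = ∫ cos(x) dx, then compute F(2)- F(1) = -sin(1) + sin(2)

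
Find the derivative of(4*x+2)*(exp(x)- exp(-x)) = (4*x*exp(2*x) + 4*x + 6*exp(2*x) - 2)*exp(-x)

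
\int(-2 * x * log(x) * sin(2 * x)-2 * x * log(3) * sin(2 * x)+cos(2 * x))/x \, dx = log(3*x)*cos(2*x) + C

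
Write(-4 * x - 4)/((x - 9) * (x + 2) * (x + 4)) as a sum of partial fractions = 6/(13*(x + 4)) - 2/(11*(x + 2)) - 40/(143*(x - 9))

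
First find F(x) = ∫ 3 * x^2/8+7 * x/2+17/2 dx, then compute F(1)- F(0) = 83/8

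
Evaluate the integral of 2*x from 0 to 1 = 1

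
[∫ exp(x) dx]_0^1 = -1 + E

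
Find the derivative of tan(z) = cos(z)^(-2)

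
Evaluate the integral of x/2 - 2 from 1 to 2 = -5/4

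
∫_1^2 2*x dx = 3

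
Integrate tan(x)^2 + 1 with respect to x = tan(x) + C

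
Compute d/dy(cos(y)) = -sin(y)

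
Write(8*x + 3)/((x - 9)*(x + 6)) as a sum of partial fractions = 3/(x + 6) + 5/(x - 9)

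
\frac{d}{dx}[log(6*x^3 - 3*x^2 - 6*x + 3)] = (6*x^2 - 2*x - 2)/(2*x^3 - x^2 - 2*x + 1)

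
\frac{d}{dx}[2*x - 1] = 2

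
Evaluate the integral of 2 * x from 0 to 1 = 1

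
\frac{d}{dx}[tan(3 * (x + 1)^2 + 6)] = 6*x*tan(3*x^2 + 6*x + 9)^2 + 6*x + 6*tan(3*x^2 + 6*x + 9)^2 + 6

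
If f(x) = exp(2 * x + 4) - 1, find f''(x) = 4*exp(2*x + 4)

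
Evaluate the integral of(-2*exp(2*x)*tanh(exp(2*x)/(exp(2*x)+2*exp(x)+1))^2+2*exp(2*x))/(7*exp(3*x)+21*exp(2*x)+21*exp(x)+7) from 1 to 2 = -tanh(exp(2)/(1 + E)^2)/7 + tanh(exp(4)/(1 + exp(2))^2)/7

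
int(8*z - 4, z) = 4*z^2 - 4*z + C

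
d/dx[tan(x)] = cos(x)^(-2)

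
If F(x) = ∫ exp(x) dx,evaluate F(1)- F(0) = -1 + E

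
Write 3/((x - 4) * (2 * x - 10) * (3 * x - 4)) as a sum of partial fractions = 27/(176*(3*x - 4)) - 3/(16*(x - 4)) + 3/(22*(x - 5))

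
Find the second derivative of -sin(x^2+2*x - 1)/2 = 2*x^2*sin(x^2 + 2*x - 1) + 4*x*sin(x^2 + 2*x - 1) + 2*sin(x^2 + 2*x - 1) - cos(x^2 + 2*x - 1)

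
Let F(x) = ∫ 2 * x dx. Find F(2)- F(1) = 3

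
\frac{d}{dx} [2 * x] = 2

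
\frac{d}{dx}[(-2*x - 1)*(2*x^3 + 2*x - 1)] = -16*x^3 - 6*x^2 - 8*x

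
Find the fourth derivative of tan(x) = 24*tan(x)^5 + 40*tan(x)^3 + 16*tan(x)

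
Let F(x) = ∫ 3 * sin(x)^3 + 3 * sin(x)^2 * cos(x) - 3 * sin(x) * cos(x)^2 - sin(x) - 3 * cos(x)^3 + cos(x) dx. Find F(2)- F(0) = -sqrt(2)*sin(4)*sin(pi/4 + 2)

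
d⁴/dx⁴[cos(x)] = cos(x)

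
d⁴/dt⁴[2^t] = 2^t*log(2)^4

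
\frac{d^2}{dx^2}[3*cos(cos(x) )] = -3*sin(x)^2*cos(cos(x)) + 3*sin(cos(x))*cos(x)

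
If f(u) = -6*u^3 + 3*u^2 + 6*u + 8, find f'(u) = -18*u^2 + 6*u + 6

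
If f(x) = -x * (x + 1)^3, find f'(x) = -4*x^3 - 9*x^2 - 6*x - 1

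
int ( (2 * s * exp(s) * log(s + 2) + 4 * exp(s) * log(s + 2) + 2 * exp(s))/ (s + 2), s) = 2*exp(s)*log(s + 2) + C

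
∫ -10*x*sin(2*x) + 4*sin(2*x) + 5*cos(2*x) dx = (5*x - 2)*cos(2*x) + C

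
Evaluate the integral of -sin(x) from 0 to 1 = -1 + cos(1)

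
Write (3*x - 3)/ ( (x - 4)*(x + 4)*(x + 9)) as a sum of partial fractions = -6/(13*(x + 9)) + 3/(8*(x + 4)) + 9/(104*(x - 4))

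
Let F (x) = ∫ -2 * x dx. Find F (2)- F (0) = -4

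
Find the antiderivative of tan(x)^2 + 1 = tan(x) + C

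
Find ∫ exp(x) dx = exp(x) + C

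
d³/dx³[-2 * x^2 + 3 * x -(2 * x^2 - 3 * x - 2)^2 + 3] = 72 - 96*x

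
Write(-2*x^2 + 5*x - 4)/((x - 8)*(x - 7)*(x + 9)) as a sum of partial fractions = -211/(272*(x + 9)) + 67/(16*(x - 7)) - 92/(17*(x - 8))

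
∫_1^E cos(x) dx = -sin(1) + sin(E)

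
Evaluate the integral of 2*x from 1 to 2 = 3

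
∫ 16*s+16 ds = 8*s^2 + 16*s + C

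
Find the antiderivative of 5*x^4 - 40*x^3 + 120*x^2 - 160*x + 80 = x^5 - 10*x^4 + 40*x^3 - 80*x^2 + 80*x + C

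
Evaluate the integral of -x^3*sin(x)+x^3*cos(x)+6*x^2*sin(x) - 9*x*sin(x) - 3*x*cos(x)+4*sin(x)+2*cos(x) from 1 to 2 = cos(2) + sin(2)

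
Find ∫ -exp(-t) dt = exp(-t) + C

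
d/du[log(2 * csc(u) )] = -cot(u)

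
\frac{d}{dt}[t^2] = 2*t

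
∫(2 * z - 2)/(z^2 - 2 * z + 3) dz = log(3*(z - 1)^2 + 6) + C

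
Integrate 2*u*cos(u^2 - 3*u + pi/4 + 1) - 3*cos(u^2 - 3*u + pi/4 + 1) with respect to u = sin(u^2 - 3*u + pi/4 + 1) + C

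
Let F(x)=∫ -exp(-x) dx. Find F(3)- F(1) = -exp(-1) + exp(-3)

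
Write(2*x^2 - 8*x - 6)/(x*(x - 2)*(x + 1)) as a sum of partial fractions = 4/(3*(x + 1)) - 7/(3*(x - 2)) + 3/x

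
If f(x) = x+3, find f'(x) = 1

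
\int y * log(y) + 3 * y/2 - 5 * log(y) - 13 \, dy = y*(y + (y - 10)*log(y) - 16)/2 + C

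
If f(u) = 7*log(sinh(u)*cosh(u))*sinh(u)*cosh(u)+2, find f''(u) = (7*(cosh(4*u) - 1)*log(sinh(2*u)/2)/2 + 7*sinh(u)^4 + 7*cosh(u)^4 + 21*cosh(4*u)/4 - 21/4)/(sinh(u)*cosh(u))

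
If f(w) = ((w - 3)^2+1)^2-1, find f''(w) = 12*w^2 - 72*w + 112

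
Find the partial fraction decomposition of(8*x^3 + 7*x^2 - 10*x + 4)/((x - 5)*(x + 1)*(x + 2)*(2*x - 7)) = -3182/(297*(2*x - 7)) + 12/(77*(x + 2)) + 13/(54*(x + 1)) + 1129/(126*(x - 5))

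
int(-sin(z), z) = cos(z) + C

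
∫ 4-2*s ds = -s^2 + 4*s + C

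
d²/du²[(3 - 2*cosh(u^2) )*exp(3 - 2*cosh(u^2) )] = -(24*u^2*cosh(u^2) - 48*u^2*cosh(2*u^2) + 8*u^2*cosh(3*u^2) + 32*u^2 + 16*sinh(u^2) - 4*sinh(2*u^2))*exp(3 - 2*cosh(u^2))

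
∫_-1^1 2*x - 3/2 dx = -3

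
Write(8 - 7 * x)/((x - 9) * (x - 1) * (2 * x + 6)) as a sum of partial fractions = 29/(96*(x + 3)) - 1/(64*(x - 1)) - 55/(192*(x - 9))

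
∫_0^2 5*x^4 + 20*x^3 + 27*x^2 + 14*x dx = 212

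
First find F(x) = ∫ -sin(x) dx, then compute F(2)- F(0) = -1 + cos(2)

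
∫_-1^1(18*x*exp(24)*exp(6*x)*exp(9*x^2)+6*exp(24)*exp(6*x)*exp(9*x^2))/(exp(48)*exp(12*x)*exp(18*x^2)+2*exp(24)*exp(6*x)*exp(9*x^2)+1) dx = -exp(27)/(1 + exp(27)) + exp(39)/(1 + exp(39))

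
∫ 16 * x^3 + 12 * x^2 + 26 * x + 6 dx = 4*x^4 + 4*x^3 + 13*x^2 + 6*x + C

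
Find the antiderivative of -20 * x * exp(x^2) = -10*exp(x^2) + C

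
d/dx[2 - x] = -1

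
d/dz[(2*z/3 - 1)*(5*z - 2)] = 20*z/3 - 19/3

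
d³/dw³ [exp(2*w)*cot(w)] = 2*(-7 + 10/tan(w) - 10/tan(w)^2 + 6/tan(w)^3 - 3/tan(w)^4)*exp(2*w)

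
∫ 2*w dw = w^2 + C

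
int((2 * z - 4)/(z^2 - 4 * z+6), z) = log((z - 2)^2 + 2) + C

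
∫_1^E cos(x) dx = -sin(1) + sin(E)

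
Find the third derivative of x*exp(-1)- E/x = 6*E/x^4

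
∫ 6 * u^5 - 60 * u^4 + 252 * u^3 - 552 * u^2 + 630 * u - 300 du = u^6 - 12*u^5 + 63*u^4 - 184*u^3 + 315*u^2 - 300*u + C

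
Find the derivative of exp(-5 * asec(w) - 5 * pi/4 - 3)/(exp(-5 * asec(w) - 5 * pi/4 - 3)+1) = -5*exp(5*asec(w) + 3 + 5*pi)/(w^2*sqrt(1 - 1/w^2)*exp(6)*exp(25*pi/4)*exp(10*asec(w)) + 2*w^2*sqrt(1 - 1/w^2)*exp(3)*exp(5*pi)*exp(5*asec(w)) + w^2*sqrt(1 - 1/w^2)*exp(15*pi/4))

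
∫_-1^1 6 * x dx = 0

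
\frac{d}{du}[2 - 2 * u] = -2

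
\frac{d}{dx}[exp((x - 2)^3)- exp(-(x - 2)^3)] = (3*x^2*exp(2*x^3 - 12*x^2 + 24*x - 16) + 3*x^2 - 12*x*exp(2*x^3 - 12*x^2 + 24*x - 16) - 12*x + 12*exp(2*x^3 - 12*x^2 + 24*x - 16) + 12)*exp(-x^3 + 6*x^2 - 12*x + 8)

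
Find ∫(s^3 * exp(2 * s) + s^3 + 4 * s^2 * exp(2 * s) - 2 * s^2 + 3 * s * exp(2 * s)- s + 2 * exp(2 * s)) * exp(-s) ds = 2*(s^3 + s^2 + s + 1)*sinh(s) + C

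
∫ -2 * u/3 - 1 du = -u^2/3 - u + C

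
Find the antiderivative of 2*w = w^2 + C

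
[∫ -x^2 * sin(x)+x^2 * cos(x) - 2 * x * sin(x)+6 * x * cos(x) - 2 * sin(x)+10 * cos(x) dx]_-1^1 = 8*cos(1) + 14*sin(1)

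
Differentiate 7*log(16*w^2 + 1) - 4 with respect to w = 224*w/(16*w^2 + 1)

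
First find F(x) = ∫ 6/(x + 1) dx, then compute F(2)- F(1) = -6*log(2) + 6*log(3)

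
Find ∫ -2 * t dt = -t^2 + C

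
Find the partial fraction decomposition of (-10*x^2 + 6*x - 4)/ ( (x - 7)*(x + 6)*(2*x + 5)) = 326/(133*(2*x + 5)) - 400/(91*(x + 6)) - 452/(247*(x - 7))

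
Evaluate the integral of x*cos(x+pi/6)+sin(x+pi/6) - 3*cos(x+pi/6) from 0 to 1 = 3/2 - 2*sin(pi/6 + 1)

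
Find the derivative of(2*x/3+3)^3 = 8*x^2/9 + 8*x + 18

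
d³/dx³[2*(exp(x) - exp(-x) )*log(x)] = (2*x^3*exp(2*x)*log(x) + 2*x^3*log(x) + 6*x^2*exp(2*x) - 6*x^2 - 6*x*exp(2*x) - 6*x + 4*exp(2*x) - 4)*exp(-x)/x^3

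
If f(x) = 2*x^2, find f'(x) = 4*x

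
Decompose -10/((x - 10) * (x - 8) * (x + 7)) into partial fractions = -2/(51*(x + 7)) + 1/(3*(x - 8)) - 5/(17*(x - 10))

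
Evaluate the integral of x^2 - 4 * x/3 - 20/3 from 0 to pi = (-2 + pi/3)*(2 + pi)^2 + 8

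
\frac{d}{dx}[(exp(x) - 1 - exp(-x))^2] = (2*exp(4*x) - 2*exp(3*x) - 2*exp(x) - 2)*exp(-2*x)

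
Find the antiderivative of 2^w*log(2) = 2^w + C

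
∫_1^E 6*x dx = -3 + 3*exp(2)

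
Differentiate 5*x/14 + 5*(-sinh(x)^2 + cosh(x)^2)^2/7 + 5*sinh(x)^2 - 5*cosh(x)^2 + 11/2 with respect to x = 5/14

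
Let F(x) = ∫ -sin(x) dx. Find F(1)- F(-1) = 0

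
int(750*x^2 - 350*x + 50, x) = 250*x^3 - 175*x^2 + 50*x + C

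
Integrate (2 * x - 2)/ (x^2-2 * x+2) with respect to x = log(2*(x - 1)^2 + 2) + C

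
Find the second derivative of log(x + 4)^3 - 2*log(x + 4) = (-3*log(x + 4)^2 + 6*log(x + 4) + 2)/(x^2 + 8*x + 16)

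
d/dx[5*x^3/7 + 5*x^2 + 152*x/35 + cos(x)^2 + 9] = 15*x^2/7 + 10*x - sin(2*x) + 152/35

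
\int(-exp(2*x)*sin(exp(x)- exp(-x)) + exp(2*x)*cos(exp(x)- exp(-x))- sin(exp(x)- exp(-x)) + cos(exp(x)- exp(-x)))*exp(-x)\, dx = sqrt(2)*sin(2*sinh(x) + pi/4) + C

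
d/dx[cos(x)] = -sin(x)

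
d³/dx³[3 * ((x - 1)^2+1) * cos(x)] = 3*x^2*sin(x) - 6*x*sin(x) - 18*x*cos(x) - 12*sin(x) + 18*cos(x)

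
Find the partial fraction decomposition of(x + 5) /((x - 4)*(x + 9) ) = 4/(13*(x + 9)) + 9/(13*(x - 4))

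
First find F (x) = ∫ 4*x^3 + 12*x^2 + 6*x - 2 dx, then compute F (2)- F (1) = 50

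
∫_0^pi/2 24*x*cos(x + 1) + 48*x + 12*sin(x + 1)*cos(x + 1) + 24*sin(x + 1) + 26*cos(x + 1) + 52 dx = -6*(sin(1) + 2)^2 - 2*sin(1) + 2*cos(1) + 2*pi + 6*(cos(1) + 2 + pi)^2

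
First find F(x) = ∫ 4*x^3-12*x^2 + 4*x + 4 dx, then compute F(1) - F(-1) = 0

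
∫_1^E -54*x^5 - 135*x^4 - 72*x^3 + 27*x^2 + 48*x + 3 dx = (-3*exp(2) - 3*E + 3)^3/3 - 2*(-3*exp(2) - 3*E + 3)^2 - 6*E + 27 + 6*exp(2)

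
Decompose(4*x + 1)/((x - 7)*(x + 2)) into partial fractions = 7/(9*(x + 2)) + 29/(9*(x - 7))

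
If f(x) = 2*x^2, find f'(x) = 4*x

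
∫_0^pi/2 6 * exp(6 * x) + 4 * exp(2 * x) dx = -3 + 2*exp(pi) + exp(3*pi)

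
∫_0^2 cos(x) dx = sin(2)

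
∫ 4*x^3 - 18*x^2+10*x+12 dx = x^4 - 6*x^3 + 5*x^2 + 12*x + C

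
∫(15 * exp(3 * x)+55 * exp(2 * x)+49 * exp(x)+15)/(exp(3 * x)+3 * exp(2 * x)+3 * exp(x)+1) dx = 15*x + 2/(cosh(x) + 1) + 7*exp(2*x)/(exp(x) + 1)^2 + C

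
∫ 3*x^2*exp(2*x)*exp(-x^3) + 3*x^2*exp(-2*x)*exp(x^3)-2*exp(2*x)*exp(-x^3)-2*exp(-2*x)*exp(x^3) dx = 2*sinh(x*(x^2 - 2)) + C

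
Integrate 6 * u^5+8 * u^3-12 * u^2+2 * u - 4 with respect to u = u^6 + 2*u^4 - 4*u^3 + u^2 - 4*u + C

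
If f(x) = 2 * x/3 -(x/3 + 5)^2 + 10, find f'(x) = -2*x/9 - 8/3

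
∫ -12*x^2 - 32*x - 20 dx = -4*x^3 - 16*x^2 - 20*x + C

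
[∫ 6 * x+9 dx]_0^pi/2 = 3*pi^2/4 + 9*pi/2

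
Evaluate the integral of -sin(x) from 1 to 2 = -cos(1) + cos(2)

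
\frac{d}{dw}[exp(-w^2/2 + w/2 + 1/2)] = -w*exp(-w^2/2 + w/2 + 1/2) + exp(-w^2/2 + w/2 + 1/2)/2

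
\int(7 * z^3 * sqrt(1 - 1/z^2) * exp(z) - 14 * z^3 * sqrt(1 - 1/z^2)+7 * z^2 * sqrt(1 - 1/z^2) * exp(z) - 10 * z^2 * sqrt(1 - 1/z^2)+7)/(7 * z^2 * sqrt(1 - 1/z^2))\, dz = -z^2 + z*exp(z) - 10*z/7 + asec(z) + C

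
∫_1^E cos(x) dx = -sin(1) + sin(E)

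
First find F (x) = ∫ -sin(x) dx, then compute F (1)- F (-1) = 0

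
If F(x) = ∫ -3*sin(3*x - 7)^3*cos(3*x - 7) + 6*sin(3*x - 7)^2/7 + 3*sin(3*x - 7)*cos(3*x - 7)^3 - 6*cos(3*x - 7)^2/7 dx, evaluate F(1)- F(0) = -sin(14)/7 + cos(28)/16 - cos(16)/16 + sin(8)/7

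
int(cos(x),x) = sin(x) + C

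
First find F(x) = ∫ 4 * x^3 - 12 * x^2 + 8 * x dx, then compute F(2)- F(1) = -1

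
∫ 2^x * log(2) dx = 2^x + C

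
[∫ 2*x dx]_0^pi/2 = pi^2/4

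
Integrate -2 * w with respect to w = -w^2 + C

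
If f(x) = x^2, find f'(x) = 2*x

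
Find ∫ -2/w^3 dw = w^(-2) + C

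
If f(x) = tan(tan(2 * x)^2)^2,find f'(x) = -8*sin(2*x)*sin(1 - 1/cos(2*x)^2)/(cos(2*x)^3*cos(1 - 1/cos(2*x)^2)^3)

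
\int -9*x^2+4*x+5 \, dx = -3*x^3 + 2*x^2 + 5*x + C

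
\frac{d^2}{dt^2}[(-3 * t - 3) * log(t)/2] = (3 - 3*t)/(2*t^2)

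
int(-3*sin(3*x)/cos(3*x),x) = log(3*cos(3*x)) + C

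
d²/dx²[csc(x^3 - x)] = (-9*x^4 + 18*x^4/sin(x*(x^2 - 1))^2 + 6*x^2 - 12*x^2/sin(x*(x^2 - 1))^2 - 6*x*cos(x*(x^2 - 1))/sin(x*(x^2 - 1)) - 1 + 2/sin(x*(x^2 - 1))^2)/sin(x*(x^2 - 1))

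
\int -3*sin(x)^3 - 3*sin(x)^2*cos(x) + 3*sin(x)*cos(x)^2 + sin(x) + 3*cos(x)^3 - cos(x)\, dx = sqrt(2)*sin(2*x)*sin(x + pi/4) + C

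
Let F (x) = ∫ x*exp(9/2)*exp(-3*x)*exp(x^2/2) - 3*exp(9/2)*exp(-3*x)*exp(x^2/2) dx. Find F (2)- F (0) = -exp(9/2) + exp(1/2)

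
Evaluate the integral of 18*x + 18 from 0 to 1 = 27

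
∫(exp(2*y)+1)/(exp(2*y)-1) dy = log(2*sinh(y)) + C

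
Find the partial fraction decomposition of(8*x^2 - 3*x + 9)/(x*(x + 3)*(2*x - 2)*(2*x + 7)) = -470/(63*(2*x + 7)) + 15/(4*(x + 3)) + 7/(36*(x - 1)) - 3/(14*x)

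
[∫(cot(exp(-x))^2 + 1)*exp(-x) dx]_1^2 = -cot(exp(-1)) + cot(exp(-2))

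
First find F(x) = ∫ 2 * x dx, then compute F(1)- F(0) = 1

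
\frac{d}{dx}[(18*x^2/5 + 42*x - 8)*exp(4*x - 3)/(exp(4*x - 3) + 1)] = (72*x^2*exp(4*x - 3) + 876*x*exp(4*x - 3) + 36*x*exp(8*x - 6) + 50*exp(4*x - 3) + 210*exp(8*x - 6))/(5*exp(-6)*exp(8*x) + 10*exp(-3)*exp(4*x) + 5)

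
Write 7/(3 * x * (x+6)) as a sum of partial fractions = -7/(18*(x + 6)) + 7/(18*x)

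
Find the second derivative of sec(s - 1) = 2*tan(s - 1)^2*sec(s - 1) + sec(s - 1)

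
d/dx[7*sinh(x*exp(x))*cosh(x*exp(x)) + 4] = 7*(x + 1)*exp(x)*cosh(2*x*exp(x))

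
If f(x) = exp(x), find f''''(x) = exp(x)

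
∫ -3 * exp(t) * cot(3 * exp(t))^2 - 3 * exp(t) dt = cot(3*exp(t)) + C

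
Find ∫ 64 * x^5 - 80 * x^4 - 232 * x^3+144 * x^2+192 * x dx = 32*x^6/3 - 16*x^5 - 58*x^4 + 48*x^3 + 96*x^2 + C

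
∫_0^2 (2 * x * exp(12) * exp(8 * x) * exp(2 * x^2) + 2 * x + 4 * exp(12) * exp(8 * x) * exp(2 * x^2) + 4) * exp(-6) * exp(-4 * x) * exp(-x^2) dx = -exp(6) - exp(-18) + exp(-6) + exp(18)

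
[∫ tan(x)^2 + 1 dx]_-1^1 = 2*tan(1)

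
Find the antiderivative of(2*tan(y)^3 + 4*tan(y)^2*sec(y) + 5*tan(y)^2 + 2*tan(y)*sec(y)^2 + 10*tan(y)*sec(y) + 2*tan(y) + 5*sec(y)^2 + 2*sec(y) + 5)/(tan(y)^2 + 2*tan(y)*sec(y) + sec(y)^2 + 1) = 5*y + log((tan(y) + sec(y))^2 + 1) + C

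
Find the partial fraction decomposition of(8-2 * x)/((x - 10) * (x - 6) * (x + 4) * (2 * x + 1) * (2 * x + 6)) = 24/(3185*(2*x + 1)) + 2/(245*(x + 4)) - 7/(585*(x + 3)) + 1/(2340*(x - 6)) - 1/(2548*(x - 10))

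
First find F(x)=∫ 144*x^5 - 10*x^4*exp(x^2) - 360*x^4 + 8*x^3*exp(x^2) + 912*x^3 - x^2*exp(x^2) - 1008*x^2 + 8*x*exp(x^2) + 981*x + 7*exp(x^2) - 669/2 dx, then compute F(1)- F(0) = 6*E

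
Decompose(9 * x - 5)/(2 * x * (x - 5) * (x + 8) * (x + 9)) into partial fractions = 43/(126*(x + 9)) - 77/(208*(x + 8)) + 2/(91*(x - 5)) + 1/(144*x)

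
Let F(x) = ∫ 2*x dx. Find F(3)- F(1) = 8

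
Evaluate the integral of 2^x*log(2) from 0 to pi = -1 + 2^pi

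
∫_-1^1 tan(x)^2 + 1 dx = 2*tan(1)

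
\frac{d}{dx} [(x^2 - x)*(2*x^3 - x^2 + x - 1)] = 10*x^4 - 12*x^3 + 6*x^2 - 4*x + 1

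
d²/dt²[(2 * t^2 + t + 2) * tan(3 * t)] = 36*t^2*tan(3*t)^3 + 36*t^2*tan(3*t) + 18*t*tan(3*t)^3 + 24*t*tan(3*t)^2 + 18*t*tan(3*t) + 24*t + 36*tan(3*t)^3 + 6*tan(3*t)^2 + 40*tan(3*t) + 6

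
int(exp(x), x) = exp(x) + C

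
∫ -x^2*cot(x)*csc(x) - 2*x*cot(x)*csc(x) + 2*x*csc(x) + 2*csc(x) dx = x*(x + 2)*csc(x) + C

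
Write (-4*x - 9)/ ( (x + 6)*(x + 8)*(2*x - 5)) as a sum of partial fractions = -76/(357*(2*x - 5)) + 23/(42*(x + 8)) - 15/(34*(x + 6))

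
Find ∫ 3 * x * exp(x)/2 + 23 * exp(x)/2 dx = (3*x + 20)*exp(x)/2 + C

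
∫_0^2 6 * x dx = 12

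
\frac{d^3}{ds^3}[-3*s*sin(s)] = 3*s*cos(s) + 9*sin(s)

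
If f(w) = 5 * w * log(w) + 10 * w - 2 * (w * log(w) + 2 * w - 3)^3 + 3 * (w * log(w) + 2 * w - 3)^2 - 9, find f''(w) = (-12*w^2*log(w)^3 - 102*w^2*log(w)^2 - 276*w^2*log(w) - 240*w^2 + 42*w*log(w)^2 + 294*w*log(w) + 462*w - 67)/w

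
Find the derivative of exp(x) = exp(x)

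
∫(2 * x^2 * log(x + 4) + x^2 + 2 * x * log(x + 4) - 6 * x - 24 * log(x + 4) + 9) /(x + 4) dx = (x - 3)^2*log(x + 4) + C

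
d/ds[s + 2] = 1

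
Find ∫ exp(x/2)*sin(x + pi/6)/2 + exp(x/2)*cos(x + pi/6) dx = exp(x/2)*sin(x + pi/6) + C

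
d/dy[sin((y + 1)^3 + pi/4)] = 3*y^2*cos(y^3 + 3*y^2 + 3*y + pi/4 + 1) + 6*y*cos(y^3 + 3*y^2 + 3*y + pi/4 + 1) + 3*cos(y^3 + 3*y^2 + 3*y + pi/4 + 1)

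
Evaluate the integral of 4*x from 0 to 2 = 8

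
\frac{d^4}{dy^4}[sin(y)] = sin(y)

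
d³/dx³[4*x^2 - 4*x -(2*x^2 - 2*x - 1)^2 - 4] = 48 - 96*x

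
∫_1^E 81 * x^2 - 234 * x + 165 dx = -(-4 + 3*E)^2 - 3*E + 5 + (-4 + 3*E)^3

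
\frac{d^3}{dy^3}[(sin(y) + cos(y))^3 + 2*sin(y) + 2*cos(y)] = -sqrt(2)*(27*sin(3*y + pi/4) + 7*cos(y + pi/4))/2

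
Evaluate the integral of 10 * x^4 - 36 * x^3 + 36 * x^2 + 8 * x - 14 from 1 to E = ((-2 + E)^2 + 1)*(-exp(2) - 2*E + 1 + 2*exp(3))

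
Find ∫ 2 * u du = u^2 + C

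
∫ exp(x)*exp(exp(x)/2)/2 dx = exp(exp(x)/2) + C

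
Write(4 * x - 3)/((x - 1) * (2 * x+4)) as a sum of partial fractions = 11/(6*(x + 2)) + 1/(6*(x - 1))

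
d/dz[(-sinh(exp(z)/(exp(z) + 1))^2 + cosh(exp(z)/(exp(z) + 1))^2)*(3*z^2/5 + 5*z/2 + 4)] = 6*z/5 + 5/2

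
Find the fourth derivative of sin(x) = sin(x)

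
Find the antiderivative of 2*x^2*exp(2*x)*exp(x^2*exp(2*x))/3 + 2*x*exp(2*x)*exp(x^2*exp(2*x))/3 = exp(x^2*exp(2*x))/3 + C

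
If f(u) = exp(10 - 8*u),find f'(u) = -8*exp(10 - 8*u)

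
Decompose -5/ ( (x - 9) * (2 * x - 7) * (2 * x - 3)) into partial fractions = -1/(6*(2*x - 3)) + 5/(22*(2*x - 7)) - 1/(33*(x - 9))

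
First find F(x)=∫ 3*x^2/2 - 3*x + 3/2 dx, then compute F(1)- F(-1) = 4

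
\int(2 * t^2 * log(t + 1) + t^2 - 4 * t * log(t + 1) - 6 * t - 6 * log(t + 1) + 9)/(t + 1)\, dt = (t - 3)^2*log(t + 1) + C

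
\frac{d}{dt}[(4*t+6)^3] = 192*t^2 + 576*t + 432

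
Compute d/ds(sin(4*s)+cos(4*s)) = -4*sin(4*s) + 4*cos(4*s)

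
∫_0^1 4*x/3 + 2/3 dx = 4/3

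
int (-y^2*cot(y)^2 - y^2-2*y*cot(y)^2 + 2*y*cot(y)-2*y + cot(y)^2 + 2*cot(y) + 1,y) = ((y + 1)^2 - 2)*cot(y) + C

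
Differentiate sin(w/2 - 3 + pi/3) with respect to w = cos(w/2 - 3 + pi/3)/2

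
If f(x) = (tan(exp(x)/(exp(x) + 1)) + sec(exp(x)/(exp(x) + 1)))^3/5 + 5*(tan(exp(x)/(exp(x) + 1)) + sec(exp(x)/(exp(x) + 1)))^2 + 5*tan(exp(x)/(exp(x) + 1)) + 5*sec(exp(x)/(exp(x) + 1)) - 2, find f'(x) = 2*(sin(exp(x)/(exp(x) + 1)) + 1)^2*(-11*sin(exp(x)/(exp(x) + 1))/cos(exp(x)/(exp(x) + 1)) + 25 + 14/cos(exp(x)/(exp(x) + 1)))*exp(x)/((5*exp(2*x) + 10*exp(x) + 5)*cos(exp(x)/(exp(x) + 1))^3)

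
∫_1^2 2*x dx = 3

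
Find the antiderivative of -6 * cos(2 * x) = -3*sin(2*x) + C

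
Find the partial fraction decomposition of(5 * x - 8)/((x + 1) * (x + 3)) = 23/(2*(x + 3)) - 13/(2*(x + 1))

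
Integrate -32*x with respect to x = -16*x^2 + C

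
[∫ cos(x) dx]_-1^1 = 2*sin(1)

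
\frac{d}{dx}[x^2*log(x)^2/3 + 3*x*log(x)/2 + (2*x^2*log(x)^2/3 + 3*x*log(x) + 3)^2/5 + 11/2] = 16*x^3*log(x)^4/45 + 16*x^3*log(x)^3/45 + 12*x^2*log(x)^3/5 + 12*x^2*log(x)^2/5 + 88*x*log(x)^2/15 + 88*x*log(x)/15 + 51*log(x)/10 + 51/10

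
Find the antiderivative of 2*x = x^2 + C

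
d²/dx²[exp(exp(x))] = exp(x + exp(x)) + exp(2*x + exp(x))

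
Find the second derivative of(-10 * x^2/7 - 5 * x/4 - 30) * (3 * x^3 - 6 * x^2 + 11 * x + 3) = -600*x^3/7 + 405*x^2/7 - 4125*x/7 + 4535/14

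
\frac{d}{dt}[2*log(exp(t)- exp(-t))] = (2*exp(2*t) + 2)/(exp(2*t) - 1)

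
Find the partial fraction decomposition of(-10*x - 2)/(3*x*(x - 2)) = -11/(3*(x - 2)) + 1/(3*x)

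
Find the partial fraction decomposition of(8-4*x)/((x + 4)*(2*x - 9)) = -20/(17*(2*x - 9)) - 24/(17*(x + 4))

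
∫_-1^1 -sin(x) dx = 0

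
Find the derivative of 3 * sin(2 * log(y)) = 6*cos(2*log(y))/y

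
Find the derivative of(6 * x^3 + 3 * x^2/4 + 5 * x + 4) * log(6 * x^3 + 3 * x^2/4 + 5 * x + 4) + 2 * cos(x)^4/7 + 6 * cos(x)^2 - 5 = 18*x^2*log(6*x^3 + 3*x^2/4 + 5*x + 4) + 18*x^2 + 3*x*log(6*x^3 + 3*x^2/4 + 5*x + 4)/2 + 3*x/2 + 5*log(6*x^3 + 3*x^2/4 + 5*x + 4) - 44*sin(2*x)/7 - sin(4*x)/7 + 5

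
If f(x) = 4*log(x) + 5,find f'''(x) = 8/x^3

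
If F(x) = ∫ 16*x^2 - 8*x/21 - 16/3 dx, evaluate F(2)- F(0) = 656/21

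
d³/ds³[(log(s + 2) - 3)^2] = (4*log(s + 2) - 18)/(s^3 + 6*s^2 + 12*s + 8)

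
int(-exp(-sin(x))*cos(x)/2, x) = exp(-sin(x))/2 + C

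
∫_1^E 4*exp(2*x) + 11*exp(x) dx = -2*(2 + E)^2 - 3*E + 3*exp(E) + 2*(2 + exp(E))^2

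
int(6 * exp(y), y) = 6*exp(y) + C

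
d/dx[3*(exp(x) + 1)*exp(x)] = 6*exp(2*x) + 3*exp(x)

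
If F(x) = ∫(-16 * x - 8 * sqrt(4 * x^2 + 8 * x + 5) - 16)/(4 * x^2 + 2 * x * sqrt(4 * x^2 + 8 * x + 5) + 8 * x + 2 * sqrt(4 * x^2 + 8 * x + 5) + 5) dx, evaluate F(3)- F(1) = -4*log(8 + sqrt(65)) + 4*log(4 + sqrt(17))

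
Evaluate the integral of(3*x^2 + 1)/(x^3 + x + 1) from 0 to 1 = log(3)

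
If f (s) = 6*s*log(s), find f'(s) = 6*log(s) + 6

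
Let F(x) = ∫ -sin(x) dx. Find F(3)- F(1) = cos(3) - cos(1)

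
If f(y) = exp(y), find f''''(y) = exp(y)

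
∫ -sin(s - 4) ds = cos(s - 4) + C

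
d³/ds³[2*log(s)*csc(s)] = 2*(s^3*log(s)*cos(s)/sin(s) - 6*s^3*log(s)*cos(s)/sin(s)^3 - 3*s^2 + 6*s^2/sin(s)^2 + 3*s*cos(s)/sin(s) + 2)/(s^3*sin(s))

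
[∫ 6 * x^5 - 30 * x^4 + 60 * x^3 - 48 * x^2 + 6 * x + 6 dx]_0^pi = -1 + (2 + (-1 + pi)^3)^2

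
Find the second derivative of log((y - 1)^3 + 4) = (-3*y^4 + 12*y^3 - 18*y^2 + 36*y - 27)/(y^6 - 6*y^5 + 15*y^4 - 12*y^3 - 9*y^2 + 18*y + 9)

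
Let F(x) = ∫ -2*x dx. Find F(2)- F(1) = -3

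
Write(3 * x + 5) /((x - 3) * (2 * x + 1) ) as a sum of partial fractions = -1/(2*x + 1) + 2/(x - 3)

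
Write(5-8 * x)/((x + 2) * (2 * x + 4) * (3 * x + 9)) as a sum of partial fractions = 29/(6*(x + 3)) - 29/(6*(x + 2)) + 7/(2*(x + 2)^2)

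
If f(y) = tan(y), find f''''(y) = 24*tan(y)^5 + 40*tan(y)^3 + 16*tan(y)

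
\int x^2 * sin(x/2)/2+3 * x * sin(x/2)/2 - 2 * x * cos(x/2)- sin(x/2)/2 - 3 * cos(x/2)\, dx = (-x^2 - 3*x + 1)*cos(x/2) + C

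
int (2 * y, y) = y^2 + C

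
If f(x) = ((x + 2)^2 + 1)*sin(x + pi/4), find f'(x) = x^2*cos(x + pi/4) + 2*x*sin(x + pi/4) + 4*x*cos(x + pi/4) + 4*sin(x + pi/4) + 5*cos(x + pi/4)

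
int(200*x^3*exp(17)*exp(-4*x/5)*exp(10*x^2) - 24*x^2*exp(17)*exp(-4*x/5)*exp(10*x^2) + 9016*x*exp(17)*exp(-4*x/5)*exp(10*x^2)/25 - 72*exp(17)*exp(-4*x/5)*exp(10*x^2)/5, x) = (50*x^2 - 4*x + 85)*exp(10*x^2 - 4*x/5 + 17)/5 + C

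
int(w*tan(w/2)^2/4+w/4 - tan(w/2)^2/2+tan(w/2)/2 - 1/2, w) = (w/2 - 1)*tan(w/2) + C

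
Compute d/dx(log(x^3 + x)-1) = (3*x^2 + 1)/(x^3 + x)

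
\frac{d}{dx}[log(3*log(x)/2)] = 1/(x*log(x))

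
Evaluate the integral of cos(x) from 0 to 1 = sin(1)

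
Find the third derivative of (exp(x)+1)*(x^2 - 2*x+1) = x^2*exp(x) + 4*x*exp(x) + exp(x)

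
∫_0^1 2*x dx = 1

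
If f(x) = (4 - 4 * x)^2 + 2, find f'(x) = 32*x - 32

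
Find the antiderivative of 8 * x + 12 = 4*x^2 + 12*x + C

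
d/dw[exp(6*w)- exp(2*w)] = 6*exp(6*w) - 2*exp(2*w)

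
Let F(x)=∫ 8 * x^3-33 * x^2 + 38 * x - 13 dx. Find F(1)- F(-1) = -48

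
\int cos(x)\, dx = sin(x) + C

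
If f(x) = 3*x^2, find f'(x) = 6*x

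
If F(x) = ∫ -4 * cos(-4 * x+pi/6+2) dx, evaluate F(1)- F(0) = -sqrt(3)*sin(2)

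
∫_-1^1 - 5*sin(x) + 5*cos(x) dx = 10*sin(1)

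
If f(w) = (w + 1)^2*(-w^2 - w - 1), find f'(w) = -4*w^3 - 9*w^2 - 8*w - 3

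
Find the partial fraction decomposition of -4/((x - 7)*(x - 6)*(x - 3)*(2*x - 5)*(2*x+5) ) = -16/(17765*(2*x + 5)) + 16/(315*(2*x - 5)) - 1/(33*(x - 3)) + 4/(357*(x - 6)) - 1/(171*(x - 7))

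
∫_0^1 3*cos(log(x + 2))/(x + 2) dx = -3*sin(log(2)) + 3*sin(log(3))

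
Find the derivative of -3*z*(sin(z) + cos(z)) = -3*sqrt(2)*(z*cos(z + pi/4) + sin(z + pi/4))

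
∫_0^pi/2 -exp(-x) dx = -1 + exp(-pi/2)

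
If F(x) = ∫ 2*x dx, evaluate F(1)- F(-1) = 0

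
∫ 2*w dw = w^2 + C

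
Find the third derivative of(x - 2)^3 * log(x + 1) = (6*x^3*log(x + 1) + 11*x^3 + 18*x^2*log(x + 1) + 15*x^2 + 18*x*log(x + 1) - 30*x + 6*log(x + 1) - 88)/(x^3 + 3*x^2 + 3*x + 1)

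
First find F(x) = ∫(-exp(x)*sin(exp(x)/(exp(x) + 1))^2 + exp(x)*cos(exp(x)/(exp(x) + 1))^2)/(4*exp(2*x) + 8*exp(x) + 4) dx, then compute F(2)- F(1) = -sin(2*E/(1 + E))/8 + sin(2*exp(2)/(1 + exp(2)))/8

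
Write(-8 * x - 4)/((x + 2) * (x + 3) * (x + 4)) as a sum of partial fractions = 14/(x + 4) - 20/(x + 3) + 6/(x + 2)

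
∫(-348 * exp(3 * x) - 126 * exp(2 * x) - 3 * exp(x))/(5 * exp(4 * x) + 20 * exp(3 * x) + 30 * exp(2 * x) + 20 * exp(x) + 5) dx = (-208*exp(3*x) - 276*exp(2*x) - 213*exp(x) - 70)/(5*(exp(3*x) + 3*exp(2*x) + 3*exp(x) + 1)) + C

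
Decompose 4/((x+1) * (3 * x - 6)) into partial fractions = -4/(9*(x + 1)) + 4/(9*(x - 2))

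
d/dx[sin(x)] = cos(x)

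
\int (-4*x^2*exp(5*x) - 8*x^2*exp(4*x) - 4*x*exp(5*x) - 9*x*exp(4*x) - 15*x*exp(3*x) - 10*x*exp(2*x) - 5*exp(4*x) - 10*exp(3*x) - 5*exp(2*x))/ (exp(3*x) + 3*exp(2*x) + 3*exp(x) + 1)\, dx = (-2*x^2*exp(4*x) - 5*x*(exp(x) + 1)*exp(2*x) - 5*(exp(x) + 1)^2)/(exp(x) + 1)^2 + C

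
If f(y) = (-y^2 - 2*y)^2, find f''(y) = 12*y^2 + 24*y + 8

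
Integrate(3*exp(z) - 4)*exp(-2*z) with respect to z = (2 - 3*exp(z))*exp(-2*z) + C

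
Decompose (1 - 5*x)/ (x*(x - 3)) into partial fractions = -14/(3*(x - 3)) - 1/(3*x)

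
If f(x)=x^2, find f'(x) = 2*x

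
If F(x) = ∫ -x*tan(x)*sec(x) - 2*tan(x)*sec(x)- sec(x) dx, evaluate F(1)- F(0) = 2 - 3*sec(1)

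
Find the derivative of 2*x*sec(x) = 2*x*tan(x)*sec(x) + 2*sec(x)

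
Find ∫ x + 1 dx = x^2/2 + x + C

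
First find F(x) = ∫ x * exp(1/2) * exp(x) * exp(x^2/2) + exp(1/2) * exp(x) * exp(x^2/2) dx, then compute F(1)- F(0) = -exp(1/2) + exp(2)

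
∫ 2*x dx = x^2 + C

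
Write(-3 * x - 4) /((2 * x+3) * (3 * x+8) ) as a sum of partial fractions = -12/(7*(3*x + 8)) + 1/(7*(2*x + 3))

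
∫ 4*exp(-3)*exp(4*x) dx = exp(4*x - 3) + C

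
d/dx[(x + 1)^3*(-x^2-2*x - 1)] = -5*x^4 - 20*x^3 - 30*x^2 - 20*x - 5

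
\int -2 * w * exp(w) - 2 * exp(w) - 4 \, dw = -2*w*(exp(w) + 2) + C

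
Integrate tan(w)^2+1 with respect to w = tan(w) + C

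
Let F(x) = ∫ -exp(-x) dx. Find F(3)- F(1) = -exp(-1) + exp(-3)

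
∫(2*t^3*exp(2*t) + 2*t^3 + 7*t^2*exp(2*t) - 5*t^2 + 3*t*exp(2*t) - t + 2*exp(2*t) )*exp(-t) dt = 2*(2*t^3 + t^2 + t + 1)*sinh(t) + C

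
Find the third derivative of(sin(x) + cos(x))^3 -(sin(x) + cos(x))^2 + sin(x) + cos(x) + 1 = -27*sqrt(2)*sin(3*x + pi/4)/2 + 8*cos(2*x) - 5*sqrt(2)*cos(x + pi/4)/2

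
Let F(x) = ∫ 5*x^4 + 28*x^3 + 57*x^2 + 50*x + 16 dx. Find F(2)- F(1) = 360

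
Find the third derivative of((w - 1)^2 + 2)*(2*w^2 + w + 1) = 48*w - 18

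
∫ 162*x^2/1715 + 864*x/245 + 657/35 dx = 54*x^3/1715 + 432*x^2/245 + 657*x/35 + C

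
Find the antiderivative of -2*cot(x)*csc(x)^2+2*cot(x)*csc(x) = (csc(x) - 1)^2 + C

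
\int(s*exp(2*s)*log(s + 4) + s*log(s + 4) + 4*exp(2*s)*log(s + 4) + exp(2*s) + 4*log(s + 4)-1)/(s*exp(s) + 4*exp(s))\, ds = 2*log(s + 4)*sinh(s) + C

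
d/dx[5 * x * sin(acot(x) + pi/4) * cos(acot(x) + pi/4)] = (5*x^2*sin(acot(x) + pi/4)*cos(acot(x) + pi/4) + 5*x*sin(acot(x) + pi/4)^2 - 5*x*cos(acot(x) + pi/4)^2 + 5*sin(acot(x) + pi/4)*cos(acot(x) + pi/4))/(x^2 + 1)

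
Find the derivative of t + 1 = 1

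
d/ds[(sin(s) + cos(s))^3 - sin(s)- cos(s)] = sqrt(2)*(3*sin(3*s + pi/4) + cos(s + pi/4))/2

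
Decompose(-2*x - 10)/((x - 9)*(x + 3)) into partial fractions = 1/(3*(x + 3)) - 7/(3*(x - 9))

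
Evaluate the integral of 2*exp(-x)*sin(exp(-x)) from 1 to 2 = -2*cos(exp(-1)) + 2*cos(exp(-2))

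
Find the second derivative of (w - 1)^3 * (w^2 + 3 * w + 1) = 20*w^3 - 30*w + 10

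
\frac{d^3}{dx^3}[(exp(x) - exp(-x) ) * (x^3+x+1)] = (x^3*exp(2*x) + x^3 + 9*x^2*exp(2*x) - 9*x^2 + 19*x*exp(2*x) + 19*x + 10*exp(2*x) - 8)*exp(-x)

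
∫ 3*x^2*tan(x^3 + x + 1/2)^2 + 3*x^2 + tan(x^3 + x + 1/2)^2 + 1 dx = tan(x^3 + x + 1/2) + C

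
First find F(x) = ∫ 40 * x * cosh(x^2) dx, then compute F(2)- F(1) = -20*sinh(1) + 20*sinh(4)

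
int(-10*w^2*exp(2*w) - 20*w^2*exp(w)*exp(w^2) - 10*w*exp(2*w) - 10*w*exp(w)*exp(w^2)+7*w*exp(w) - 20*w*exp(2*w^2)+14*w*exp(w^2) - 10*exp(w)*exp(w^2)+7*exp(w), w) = 7*w*exp(w) - 5*(w*exp(w) + exp(w^2))^2 + 7*exp(w^2) + C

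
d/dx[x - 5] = 1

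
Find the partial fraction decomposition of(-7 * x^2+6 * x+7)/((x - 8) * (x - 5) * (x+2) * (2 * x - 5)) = -58/(165*(2*x - 5)) + 11/(210*(x + 2)) + 46/(35*(x - 5)) - 131/(110*(x - 8))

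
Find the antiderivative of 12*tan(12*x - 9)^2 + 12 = tan(12*x - 9) + C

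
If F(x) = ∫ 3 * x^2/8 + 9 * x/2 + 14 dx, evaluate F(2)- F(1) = 173/8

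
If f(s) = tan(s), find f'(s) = cos(s)^(-2)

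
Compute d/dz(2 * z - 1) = 2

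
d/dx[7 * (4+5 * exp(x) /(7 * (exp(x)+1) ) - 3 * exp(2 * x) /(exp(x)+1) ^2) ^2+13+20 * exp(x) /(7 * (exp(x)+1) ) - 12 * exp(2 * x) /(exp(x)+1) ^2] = (-1036*exp(4*x) - 4670*exp(3*x) - 1570*exp(2*x) + 300*exp(x))/(7*exp(5*x) + 35*exp(4*x) + 70*exp(3*x) + 70*exp(2*x) + 35*exp(x) + 7)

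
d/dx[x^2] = 2*x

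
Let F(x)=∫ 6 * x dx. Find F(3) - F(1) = 24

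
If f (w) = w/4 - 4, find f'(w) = 1/4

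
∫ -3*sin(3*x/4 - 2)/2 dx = 2*cos(3*x/4 - 2) + C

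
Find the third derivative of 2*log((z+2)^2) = 8/(z^3 + 6*z^2 + 12*z + 8)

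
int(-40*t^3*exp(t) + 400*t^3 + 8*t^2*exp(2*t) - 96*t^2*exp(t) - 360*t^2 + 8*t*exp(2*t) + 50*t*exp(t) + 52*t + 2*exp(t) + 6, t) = 2*t*(2*t*(-5*t + exp(t) + 3)^2 - 5*t + exp(t) + 3) + C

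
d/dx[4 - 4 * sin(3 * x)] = -12*cos(3*x)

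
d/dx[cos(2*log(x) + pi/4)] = -2*sin(2*log(x) + pi/4)/x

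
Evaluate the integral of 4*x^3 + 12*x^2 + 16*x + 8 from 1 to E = -25 + (1 + (1 + E)^2)^2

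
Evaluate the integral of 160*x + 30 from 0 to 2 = 380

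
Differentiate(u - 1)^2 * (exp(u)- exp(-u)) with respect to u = (u^2*exp(2*u) + u^2 - 4*u - exp(2*u) + 3)*exp(-u)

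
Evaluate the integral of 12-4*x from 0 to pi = 18 - 2*(-3 + pi)^2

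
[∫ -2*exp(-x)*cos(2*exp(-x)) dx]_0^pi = -sin(2) + sin(2*exp(-pi))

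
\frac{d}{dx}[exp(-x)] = -exp(-x)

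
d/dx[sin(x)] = cos(x)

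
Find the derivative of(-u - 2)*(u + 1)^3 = -4*u^3 - 15*u^2 - 18*u - 7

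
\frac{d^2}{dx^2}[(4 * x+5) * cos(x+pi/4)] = -4*x*cos(x + pi/4) - 8*sin(x + pi/4) - 5*cos(x + pi/4)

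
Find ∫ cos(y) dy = sin(y) + C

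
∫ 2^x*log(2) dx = 2^x + C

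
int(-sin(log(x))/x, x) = cos(log(x)) + C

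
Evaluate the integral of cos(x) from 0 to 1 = sin(1)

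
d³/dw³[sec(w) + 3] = (-1 + 6/cos(w)^2)*sin(w)/cos(w)^2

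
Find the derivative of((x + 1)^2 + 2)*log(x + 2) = (2*x^2*log(x + 2) + x^2 + 6*x*log(x + 2) + 2*x + 4*log(x + 2) + 3)/(x + 2)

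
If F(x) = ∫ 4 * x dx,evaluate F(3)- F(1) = 16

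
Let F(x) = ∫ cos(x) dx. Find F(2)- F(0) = sin(2)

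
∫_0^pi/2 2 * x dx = pi^2/4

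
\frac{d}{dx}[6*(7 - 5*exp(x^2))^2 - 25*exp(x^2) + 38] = 600*x*exp(2*x^2) - 890*x*exp(x^2)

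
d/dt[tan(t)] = cos(t)^(-2)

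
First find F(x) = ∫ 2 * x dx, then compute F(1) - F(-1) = 0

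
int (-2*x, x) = -x^2 + C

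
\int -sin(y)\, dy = cos(y) + C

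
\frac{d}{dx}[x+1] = 1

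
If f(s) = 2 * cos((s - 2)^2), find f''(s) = -8*s^2*cos(s^2 - 4*s + 4) + 32*s*cos(s^2 - 4*s + 4) - 4*sin(s^2 - 4*s + 4) - 32*cos(s^2 - 4*s + 4)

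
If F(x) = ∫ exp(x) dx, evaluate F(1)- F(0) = -1 + E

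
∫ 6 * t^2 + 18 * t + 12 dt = 2*t^3 + 9*t^2 + 12*t + C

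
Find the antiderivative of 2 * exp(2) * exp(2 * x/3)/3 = exp(2*x/3 + 2) + C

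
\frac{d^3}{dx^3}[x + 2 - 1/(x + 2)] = 6/(x^4 + 8*x^3 + 24*x^2 + 32*x + 16)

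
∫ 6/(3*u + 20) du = 2*log(3*u/4 + 5) + C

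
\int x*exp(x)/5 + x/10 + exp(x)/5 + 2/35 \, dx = x*(7*x + 28*exp(x) + 8)/140 + C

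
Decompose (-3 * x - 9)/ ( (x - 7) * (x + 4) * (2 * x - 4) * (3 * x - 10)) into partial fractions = 513/(1936*(3*x - 10)) - 1/(968*(x + 4)) - 1/(16*(x - 2)) - 3/(121*(x - 7))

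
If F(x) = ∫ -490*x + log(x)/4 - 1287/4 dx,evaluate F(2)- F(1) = -1057 + log(2)/2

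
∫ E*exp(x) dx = exp(x + 1) + C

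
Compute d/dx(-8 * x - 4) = -8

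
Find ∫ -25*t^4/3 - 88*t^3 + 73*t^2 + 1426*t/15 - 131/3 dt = -5*t^5/3 - 22*t^4 + 73*t^3/3 + 713*t^2/15 - 131*t/3 + C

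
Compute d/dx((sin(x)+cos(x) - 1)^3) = 3*sqrt(2)*(sqrt(2)*sin(x + pi/4) - 1)^2*cos(x + pi/4)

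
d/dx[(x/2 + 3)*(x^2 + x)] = 3*x^2/2 + 7*x + 3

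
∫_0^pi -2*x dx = -pi^2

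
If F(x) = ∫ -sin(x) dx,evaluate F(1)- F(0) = -1 + cos(1)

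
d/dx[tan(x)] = cos(x)^(-2)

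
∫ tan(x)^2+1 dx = tan(x) + C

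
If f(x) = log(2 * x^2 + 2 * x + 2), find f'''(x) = (4*x^3 + 6*x^2 - 6*x - 4)/(x^6 + 3*x^5 + 6*x^4 + 7*x^3 + 6*x^2 + 3*x + 1)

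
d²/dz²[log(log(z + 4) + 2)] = (-log(z + 4) - 3)/(z^2*log(z + 4)^2 + 4*z^2*log(z + 4) + 4*z^2 + 8*z*log(z + 4)^2 + 32*z*log(z + 4) + 32*z + 16*log(z + 4)^2 + 64*log(z + 4) + 64)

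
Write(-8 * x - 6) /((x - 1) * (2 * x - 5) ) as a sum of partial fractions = -52/(3*(2*x - 5)) + 14/(3*(x - 1))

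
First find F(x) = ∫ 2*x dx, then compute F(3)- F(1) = 8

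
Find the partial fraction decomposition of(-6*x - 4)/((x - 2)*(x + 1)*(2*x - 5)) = -76/(7*(2*x - 5)) + 2/(21*(x + 1)) + 16/(3*(x - 2))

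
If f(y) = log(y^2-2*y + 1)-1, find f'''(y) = 4/(y^3 - 3*y^2 + 3*y - 1)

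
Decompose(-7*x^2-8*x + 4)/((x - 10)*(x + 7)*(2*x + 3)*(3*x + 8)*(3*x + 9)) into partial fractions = -330/(1729*(3*x + 8)) - 4/(15939*(2*x + 3)) - 283/(29172*(x + 7)) + 35/(468*(x + 3)) - 388/(289731*(x - 10))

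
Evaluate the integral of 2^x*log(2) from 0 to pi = -1 + 2^pi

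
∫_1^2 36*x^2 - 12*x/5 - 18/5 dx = 384/5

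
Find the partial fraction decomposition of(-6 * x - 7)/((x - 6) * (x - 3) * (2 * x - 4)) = -19/(8*(x - 2)) + 25/(6*(x - 3)) - 43/(24*(x - 6))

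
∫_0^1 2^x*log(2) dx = 1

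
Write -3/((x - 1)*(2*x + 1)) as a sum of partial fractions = 2/(2*x + 1) - 1/(x - 1)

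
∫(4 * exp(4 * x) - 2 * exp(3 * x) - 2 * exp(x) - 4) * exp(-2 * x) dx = 8*sinh(x)^2 - 4*sinh(x) + C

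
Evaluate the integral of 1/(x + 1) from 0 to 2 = -log(4) + log(12)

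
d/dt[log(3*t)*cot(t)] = (-t*log(t)/sin(t)^2 - t*log(3)/sin(t)^2 + 1/tan(t))/t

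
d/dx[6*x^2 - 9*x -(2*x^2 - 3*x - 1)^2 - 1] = -16*x^3 + 36*x^2 + 2*x - 15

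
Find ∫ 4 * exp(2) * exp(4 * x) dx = exp(4*x + 2) + C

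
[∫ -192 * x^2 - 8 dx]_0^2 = -528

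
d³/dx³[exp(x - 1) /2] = exp(x - 1)/2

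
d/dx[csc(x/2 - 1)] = -cot(x/2 - 1)*csc(x/2 - 1)/2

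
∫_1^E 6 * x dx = -3 + 3*exp(2)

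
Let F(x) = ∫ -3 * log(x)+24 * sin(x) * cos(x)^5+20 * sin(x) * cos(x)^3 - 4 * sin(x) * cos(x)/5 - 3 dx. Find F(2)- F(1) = -6*log(2) - 5*cos(2)^4 - 2*cos(1)^2/5 - 4*cos(2)^6 + 2*cos(2)^2/5 + 4*cos(1)^6 + 5*cos(1)^4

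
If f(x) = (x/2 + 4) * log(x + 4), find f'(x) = (x*log(x + 4) + x + 4*log(x + 4) + 8)/(2*x + 8)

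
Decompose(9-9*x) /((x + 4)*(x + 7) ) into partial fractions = -24/(x + 7) + 15/(x + 4)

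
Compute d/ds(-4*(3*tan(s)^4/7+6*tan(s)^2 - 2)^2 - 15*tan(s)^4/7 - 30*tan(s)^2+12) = -288*tan(s)^9/49 - 6336*tan(s)^7/49 - 4764*tan(s)^5/7 - 2976*tan(s)^3/7 + 132*tan(s)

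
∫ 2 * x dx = x^2 + C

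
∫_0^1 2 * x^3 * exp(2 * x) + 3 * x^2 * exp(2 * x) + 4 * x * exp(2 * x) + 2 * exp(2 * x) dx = 3*exp(2)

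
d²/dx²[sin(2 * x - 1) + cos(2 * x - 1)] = -4*sin(2*x - 1) - 4*cos(2*x - 1)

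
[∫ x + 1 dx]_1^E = -2 + (1 + E)^2/2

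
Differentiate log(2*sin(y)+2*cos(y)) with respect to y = 1/tan(y + pi/4)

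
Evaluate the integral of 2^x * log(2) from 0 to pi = -1 + 2^pi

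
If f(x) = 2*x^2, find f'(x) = 4*x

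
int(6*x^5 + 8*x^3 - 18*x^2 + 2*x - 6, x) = x^6 + 2*x^4 - 6*x^3 + x^2 - 6*x + C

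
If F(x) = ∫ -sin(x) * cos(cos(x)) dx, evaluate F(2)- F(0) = -sin(1) + sin(cos(2))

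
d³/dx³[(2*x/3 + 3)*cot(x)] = -4*x*cot(x)^4 - 16*x*cot(x)^2/3 - 4*x/3 - 18*cot(x)^4 + 4*cot(x)^3 - 24*cot(x)^2 + 4*cot(x) - 6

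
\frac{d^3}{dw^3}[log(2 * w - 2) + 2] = 2/(w^3 - 3*w^2 + 3*w - 1)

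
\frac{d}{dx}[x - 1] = 1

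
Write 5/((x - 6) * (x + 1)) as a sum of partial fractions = -5/(7*(x + 1)) + 5/(7*(x - 6))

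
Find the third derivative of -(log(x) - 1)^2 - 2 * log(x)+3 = (6 - 4*log(x))/x^3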